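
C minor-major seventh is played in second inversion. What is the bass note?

G

C minor-major seventh is C–Eb–G–B. Second inversion places the fifth in the bass: G.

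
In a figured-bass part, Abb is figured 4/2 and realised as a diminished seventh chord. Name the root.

The figures 4/2 mean the seventh of the chord is in the bass. If Abb is the seventh of a diminished seventh chord, the root is Bb (chord tones Bb–Db–Fb–Abb).

Bb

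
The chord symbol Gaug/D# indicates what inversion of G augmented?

second inversion

Gaug/D# means G augmented with D# in the bass. D# is the fifth of G augmented (G–B–D#), so this is second inversion.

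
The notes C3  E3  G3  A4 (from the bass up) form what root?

A

Reordering C, E, G, A into stacked thirds gives A–C–E–G; the bottom of that stack, A, is the root.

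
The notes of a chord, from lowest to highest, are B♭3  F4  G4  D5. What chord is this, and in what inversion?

G minor seventh, first inversion

Reducing to letter names: Bb, F, G, D. These stack in thirds as G–Bb–D–F — a G minor seventh chord.
With the third (Bb) in the bass, the chord is in first inversion (figured bass 6/5).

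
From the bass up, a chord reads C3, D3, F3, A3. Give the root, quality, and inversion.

The distinct note names are C, D, F, A. Stacked in thirds they read D–F–A–C, which is a minor seventh chord on D.
With the seventh (C) in the bass, the chord is in third inversion (figured bass 4/2).

D minor seventh, third inversion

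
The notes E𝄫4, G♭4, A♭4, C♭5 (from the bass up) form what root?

Ebb, Gb, Ab, Cb are the tones of an Ab half-diminished seventh chord (Ab–Cb–Ebb–Gb), making Ab the root.

Ab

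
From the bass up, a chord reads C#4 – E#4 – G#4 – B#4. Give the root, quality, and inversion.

C# major seventh, root position

The pitch classes C#, E#, G#, B# arrange in thirds as C#–E#–G#–B#: a C# major seventh chord.
With the root (C#) in the bass, the chord is in root position (figured bass 7).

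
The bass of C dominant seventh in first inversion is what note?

E

The third of C dominant seventh (C–E–G–Bb) is E; that is the bass in first inversion.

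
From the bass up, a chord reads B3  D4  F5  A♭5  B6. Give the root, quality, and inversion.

B diminished seventh, root position

The distinct note names are B, D, F, Ab. Stacked in thirds they read B–D–F–Ab, which is a diminished seventh chord on B.
With the root (B) in the bass, the chord is in root position (figured bass 7).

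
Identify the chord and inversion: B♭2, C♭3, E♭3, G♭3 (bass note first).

Cb major seventh, third inversion

The pitch classes Bb, Cb, Eb, Gb arrange in thirds as Cb–Eb–Gb–Bb: a Cb major seventh chord.
With the seventh (Bb) in the bass, the chord is in third inversion (figured bass 4/2).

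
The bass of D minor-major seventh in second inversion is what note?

D minor-major seventh is D–F–A–C#. Second inversion places the fifth in the bass: A.

A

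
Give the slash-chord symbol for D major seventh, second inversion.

Second inversion of D major seventh has the fifth (A) in the bass. As a slash chord: Dmaj7/A.

Dmaj7/A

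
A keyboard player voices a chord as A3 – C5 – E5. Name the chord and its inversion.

The distinct note names are A, C, E. Stacked in thirds they read A–C–E, which is a minor triad on A.
The lowest note is A, the root of the chord, so this is root position (figured bass 5/3).

A minor, root position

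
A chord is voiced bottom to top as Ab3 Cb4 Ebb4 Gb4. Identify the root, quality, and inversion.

The distinct note names are Ab, Cb, Ebb, Gb. Stacked in thirds they read Ab–Cb–Ebb–Gb, which is a half-diminished seventh chord on Ab.
Ab is the root of Ab half-diminished seventh; root in the bass means root position (figured bass 7).

Ab half-diminished seventh, root position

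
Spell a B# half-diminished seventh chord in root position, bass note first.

B# half-diminished seventh is B#–D#–F#–A#. Root position puts the root (B#) in the bass, with the remaining tones above: B#, D#, F#, A#.

B#, D#, F#, A#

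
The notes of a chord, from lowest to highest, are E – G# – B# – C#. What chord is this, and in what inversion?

Reducing to letter names: E, G#, B#, C#. These stack in thirds as C#–E–G#–B# — a C# minor-major seventh chord.
E is the third of C# minor-major seventh; third in the bass means first inversion (figured bass 6/5).

C# minor-major seventh, first inversion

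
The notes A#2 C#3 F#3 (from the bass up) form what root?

A#, C#, F# are the tones of an F# major triad (F#–A#–C#), making F# the root.

F#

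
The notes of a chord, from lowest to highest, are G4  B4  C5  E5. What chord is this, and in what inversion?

Reducing to letter names: G, B, C, E. These stack in thirds as C–E–G–B — a C major seventh chord.
The lowest note is G, the fifth of the chord, so this is second inversion (figured bass 4/3).

C major seventh, second inversion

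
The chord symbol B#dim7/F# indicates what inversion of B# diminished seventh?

second inversion

B#dim7/F# means B# diminished seventh with F# in the bass. F# is the fifth of B# diminished seventh (B#–D#–F#–A), so this is second inversion.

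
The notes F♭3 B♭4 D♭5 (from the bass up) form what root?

Fb, Bb, Db are the tones of a Bb diminished triad (Bb–Db–Fb), making Bb the root.

Bb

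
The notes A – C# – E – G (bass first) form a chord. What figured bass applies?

The notes A, C#, E, G stack in thirds as A–C#–E–G — an A dominant seventh chord. The bass A is the root, so this is root position: figured 7.

7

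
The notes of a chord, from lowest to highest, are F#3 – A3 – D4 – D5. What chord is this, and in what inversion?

D major, first inversion

The distinct note names are F#, A, D. Stacked in thirds they read D–F#–A, which is a major triad on D.
F# is the third of D major; third in the bass means first inversion (figured bass 6).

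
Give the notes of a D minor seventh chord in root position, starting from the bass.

D, F, A, C

Spelling D minor seventh: D–F–A–C. In root position the root is bass, giving D, F, A, C from the bottom.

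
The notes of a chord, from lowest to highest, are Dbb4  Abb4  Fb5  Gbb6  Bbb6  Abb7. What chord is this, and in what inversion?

Gbb major ninth, second inversion

The distinct note names are Dbb, Abb, Fb, Gbb, Bbb. Stacked in thirds they read Gbb–Bbb–Dbb–Fb–Abb, which is a major ninth chord on Gbb.
The lowest note is Dbb, the fifth of the chord, so this is second inversion.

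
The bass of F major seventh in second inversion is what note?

F major seventh is F–A–C–E. Second inversion places the fifth in the bass: C.

C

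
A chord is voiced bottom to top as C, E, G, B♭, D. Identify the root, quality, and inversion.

Reducing to letter names: C, E, G, Bb, D. These stack in thirds as C–E–G–Bb–D — a C dominant ninth chord.
C is the root of C dominant ninth; root in the bass means root position.

C dominant ninth, root position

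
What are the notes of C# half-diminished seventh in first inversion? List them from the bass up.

Spelling C# half-diminished seventh: C#–E–G–B. In first inversion the third is bass, giving E, G, B, C# from the bottom.

E, G, B, C#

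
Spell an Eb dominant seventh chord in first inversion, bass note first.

G, Bb, Db, Eb

Spelling Eb dominant seventh: Eb–G–Bb–Db. In first inversion the third is bass, giving G, Bb, Db, Eb from the bottom.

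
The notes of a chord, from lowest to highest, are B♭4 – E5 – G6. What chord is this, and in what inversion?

Reducing to letter names: Bb, E, G. These stack in thirds as E–G–Bb — an E diminished triad.
The lowest note is Bb, the fifth of the chord, so this is second inversion (figured bass 6/4).

E diminished, second inversion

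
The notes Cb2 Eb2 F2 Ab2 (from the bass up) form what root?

The distinct letter names are Cb, Eb, F, Ab. Arranged as a stack of thirds they read F–Ab–Cb–Eb, so F is the root (an F half-diminished seventh chord).

F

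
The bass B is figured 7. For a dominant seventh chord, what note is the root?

The figures 7 mean the root of the chord is in the bass. If B is the root of a dominant seventh chord, the root is B (chord tones B–D#–F#–A).

B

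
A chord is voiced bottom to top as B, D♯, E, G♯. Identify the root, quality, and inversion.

Reducing to letter names: B, D#, E, G#. These stack in thirds as E–G#–B–D# — an E major seventh chord.
With the fifth (B) in the bass, the chord is in second inversion (figured bass 4/3).

E major seventh, second inversion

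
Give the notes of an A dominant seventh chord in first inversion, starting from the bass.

C#, E, G, A

Spelling A dominant seventh: A–C#–E–G. In first inversion the third is bass, giving C#, E, G, A from the bottom.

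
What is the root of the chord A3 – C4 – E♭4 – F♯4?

F#

A, C, Eb, F# are the tones of an F# diminished seventh chord (F#–A–C–Eb), making F# the root.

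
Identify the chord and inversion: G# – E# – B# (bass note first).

E# minor, first inversion

The pitch classes G#, E#, B# arrange in thirds as E#–G#–B#: an E# minor triad.
With the third (G#) in the bass, the chord is in first inversion (figured bass 6).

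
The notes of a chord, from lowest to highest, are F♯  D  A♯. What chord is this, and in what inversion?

D augmented, first inversion

The pitch classes F#, D, A# arrange in thirds as D–F#–A#: a D augmented triad.
The lowest note is F#, the third of the chord, so this is first inversion (figured bass 6).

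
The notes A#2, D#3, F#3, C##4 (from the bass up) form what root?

D#

A#, D#, F#, C## are the tones of a D# minor-major seventh chord (D#–F#–A#–C##), making D# the root.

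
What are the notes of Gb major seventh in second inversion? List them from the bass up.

Db, F, Gb, Bb

Gb major seventh is Gb–Bb–Db–F. Second inversion puts the fifth (Db) in the bass, with the remaining tones above: Db, F, Gb, Bb.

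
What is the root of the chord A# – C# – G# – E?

A#, C#, G#, E are the tones of an A# half-diminished seventh chord (A#–C#–E–G#), making A# the root.

A#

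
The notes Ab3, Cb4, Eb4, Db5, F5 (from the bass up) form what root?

Db

Reordering Ab, Cb, Eb, Db, F into stacked thirds gives Db–F–Ab–Cb–Eb; the bottom of that stack, Db, is the root.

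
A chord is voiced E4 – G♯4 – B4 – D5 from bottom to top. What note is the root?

E, G#, B, D are the tones of an E dominant seventh chord (E–G#–B–D), making E the root.

E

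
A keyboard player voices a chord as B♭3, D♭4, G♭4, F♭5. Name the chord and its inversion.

Reducing to letter names: Bb, Db, Gb, Fb. These stack in thirds as Gb–Bb–Db–Fb — a Gb dominant seventh chord.
With the third (Bb) in the bass, the chord is in first inversion (figured bass 6/5).

Gb dominant seventh, first inversion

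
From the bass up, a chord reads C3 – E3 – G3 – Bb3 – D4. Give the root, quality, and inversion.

C dominant ninth, root position

The distinct note names are C, E, G, Bb, D. Stacked in thirds they read C–E–G–Bb–D, which is a dominant ninth chord on C.
The lowest note is C, the root of the chord, so this is root position.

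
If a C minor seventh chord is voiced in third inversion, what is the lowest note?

C minor seventh is C–Eb–G–Bb. Third inversion places the seventh in the bass: Bb.

Bb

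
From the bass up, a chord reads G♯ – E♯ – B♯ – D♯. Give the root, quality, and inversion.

The distinct note names are G#, E#, B#, D#. Stacked in thirds they read E#–G#–B#–D#, which is a minor seventh chord on E#.
G# is the third of E# minor seventh; third in the bass means first inversion (figured bass 6/5).

E# minor seventh, first inversion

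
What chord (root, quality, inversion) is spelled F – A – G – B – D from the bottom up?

Reducing to letter names: F, A, G, B, D. These stack in thirds as G–B–D–F–A — a G dominant ninth chord.
The lowest note is F, the seventh of the chord, so this is third inversion.

G dominant ninth, third inversion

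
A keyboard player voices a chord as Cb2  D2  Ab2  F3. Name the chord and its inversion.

The pitch classes Cb, D, Ab, F arrange in thirds as D–F–Ab–Cb: a D diminished seventh chord.
The lowest note is Cb, the seventh of the chord, so this is third inversion (figured bass 4/2).

D diminished seventh, third inversion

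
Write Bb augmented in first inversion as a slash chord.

Bbaug/D

First inversion of Bb augmented has the third (D) in the bass. As a slash chord: Bbaug/D.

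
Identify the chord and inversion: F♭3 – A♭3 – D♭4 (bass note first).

The distinct note names are Fb, Ab, Db. Stacked in thirds they read Db–Fb–Ab, which is a minor triad on Db.
Fb is the third of Db minor; third in the bass means first inversion (figured bass 6).

Db minor, first inversion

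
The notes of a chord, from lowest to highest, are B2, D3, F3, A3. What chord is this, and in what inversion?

The distinct note names are B, D, F, A. Stacked in thirds they read B–D–F–A, which is a half-diminished seventh chord on B.
B is the root of B half-diminished seventh; root in the bass means root position (figured bass 7).

B half-diminished seventh, root position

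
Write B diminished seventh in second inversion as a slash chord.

Second inversion of B diminished seventh has the fifth (F) in the bass. As a slash chord: Bdim7/F.

Bdim7/F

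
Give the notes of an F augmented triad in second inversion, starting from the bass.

Spelling F augmented: F–A–C#. In second inversion the fifth is bass, giving C#, F, A from the bottom.

C#, F, A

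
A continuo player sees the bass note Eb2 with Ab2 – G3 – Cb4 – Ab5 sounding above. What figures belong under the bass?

The notes Eb, Ab, G, Cb stack in thirds as Ab–Cb–Eb–G — an Ab minor-major seventh chord. The bass Eb is the fifth, so this is second inversion: figured 4/3.

4/3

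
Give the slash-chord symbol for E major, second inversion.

Emaj/B

Second inversion of E major has the fifth (B) in the bass. As a slash chord: Emaj/B.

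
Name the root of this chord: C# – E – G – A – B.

Reordering C#, E, G, A, B into stacked thirds gives A–C#–E–G–B; the bottom of that stack, A, is the root.

A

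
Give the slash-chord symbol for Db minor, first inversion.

First inversion of Db minor has the third (Fb) in the bass. As a slash chord: Dbm/Fb.

Dbm/Fb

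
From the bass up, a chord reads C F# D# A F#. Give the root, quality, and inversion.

D# diminished seventh, third inversion

The distinct note names are C, F#, D#, A. Stacked in thirds they read D#–F#–A–C, which is a diminished seventh chord on D#.
C is the seventh of D# diminished seventh; seventh in the bass means third inversion (figured bass 4/2).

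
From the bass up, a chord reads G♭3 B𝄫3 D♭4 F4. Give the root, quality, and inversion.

The pitch classes Gb, Bbb, Db, F arrange in thirds as Gb–Bbb–Db–F: a Gb minor-major seventh chord.
The lowest note is Gb, the root of the chord, so this is root position (figured bass 7).

Gb minor-major seventh, root position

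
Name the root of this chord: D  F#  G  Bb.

G

Reordering D, F#, G, Bb into stacked thirds gives G–Bb–D–F#; the bottom of that stack, G, is the root.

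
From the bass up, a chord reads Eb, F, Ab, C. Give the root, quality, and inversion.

F minor seventh, third inversion

Reducing to letter names: Eb, F, Ab, C. These stack in thirds as F–Ab–C–Eb — an F minor seventh chord.
Eb is the seventh of F minor seventh; seventh in the bass means third inversion (figured bass 4/2).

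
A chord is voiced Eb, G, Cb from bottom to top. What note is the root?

Reordering Eb, G, Cb into stacked thirds gives Cb–Eb–G; the bottom of that stack, Cb, is the root.

Cb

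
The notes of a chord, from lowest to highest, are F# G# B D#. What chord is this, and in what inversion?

Reducing to letter names: F#, G#, B, D#. These stack in thirds as G#–B–D#–F# — a G# minor seventh chord.
With the seventh (F#) in the bass, the chord is in third inversion (figured bass 4/2).

G# minor seventh, third inversion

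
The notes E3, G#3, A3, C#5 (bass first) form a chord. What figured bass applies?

4/3

The notes E, G#, A, C# stack in thirds as A–C#–E–G# — an A major seventh chord. The bass E is the fifth, so this is second inversion: figured 4/3.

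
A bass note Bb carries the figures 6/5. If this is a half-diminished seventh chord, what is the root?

The figures 6/5 mean the third of the chord is in the bass. If Bb is the third of a half-diminished seventh chord, the root is G (chord tones G–Bb–Db–F).

G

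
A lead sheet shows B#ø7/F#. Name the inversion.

B#ø7/F# means B# half-diminished seventh with F# in the bass. F# is the fifth of B# half-diminished seventh (B#–D#–F#–A#), so this is second inversion.

second inversion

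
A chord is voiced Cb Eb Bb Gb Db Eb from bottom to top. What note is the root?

Cb

Cb, Eb, Bb, Gb, Db are the tones of a Cb major ninth chord (Cb–Eb–Gb–Bb–Db), making Cb the root.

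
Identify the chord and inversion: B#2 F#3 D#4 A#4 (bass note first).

The distinct note names are B#, F#, D#, A#. Stacked in thirds they read B#–D#–F#–A#, which is a half-diminished seventh chord on B#.
The lowest note is B#, the root of the chord, so this is root position (figured bass 7).

B# half-diminished seventh, root position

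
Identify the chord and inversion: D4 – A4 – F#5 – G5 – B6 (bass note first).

G major ninth, second inversion

Reducing to letter names: D, A, F#, G, B. These stack in thirds as G–B–D–F#–A — a G major ninth chord.
With the fifth (D) in the bass, the chord is in second inversion.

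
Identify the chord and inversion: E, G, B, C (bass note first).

The pitch classes E, G, B, C arrange in thirds as C–E–G–B: a C major seventh chord.
With the third (E) in the bass, the chord is in first inversion (figured bass 6/5).

C major seventh, first inversion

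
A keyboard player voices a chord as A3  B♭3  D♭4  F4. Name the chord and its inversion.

The pitch classes A, Bb, Db, F arrange in thirds as Bb–Db–F–A: a Bb minor-major seventh chord.
A is the seventh of Bb minor-major seventh; seventh in the bass means third inversion (figured bass 4/2).

Bb minor-major seventh, third inversion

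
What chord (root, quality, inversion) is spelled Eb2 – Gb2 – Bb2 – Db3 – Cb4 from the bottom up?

The distinct note names are Eb, Gb, Bb, Db, Cb. Stacked in thirds they read Cb–Eb–Gb–Bb–Db, which is a major ninth chord on Cb.
With the third (Eb) in the bass, the chord is in first inversion.

Cb major ninth, first inversion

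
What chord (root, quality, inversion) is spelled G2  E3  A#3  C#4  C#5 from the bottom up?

A# diminished seventh, third inversion

The pitch classes G, E, A#, C# arrange in thirds as A#–C#–E–G: an A# diminished seventh chord.
With the seventh (G) in the bass, the chord is in third inversion (figured bass 4/2).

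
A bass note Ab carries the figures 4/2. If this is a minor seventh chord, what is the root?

The figures 4/2 mean the seventh of the chord is in the bass. If Ab is the seventh of a minor seventh chord, the root is Bb (chord tones Bb–Db–F–Ab).

Bb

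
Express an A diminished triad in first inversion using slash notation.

First inversion of A diminished has the third (C) in the bass. As a slash chord: Adim/C.

Adim/C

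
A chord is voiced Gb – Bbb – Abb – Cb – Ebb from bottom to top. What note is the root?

Reordering Gb, Bbb, Abb, Cb, Ebb into stacked thirds gives Abb–Cb–Ebb–Gb–Bbb; the bottom of that stack, Abb, is the root.

Abb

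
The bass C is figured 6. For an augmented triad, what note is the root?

Ab

The figures 6 mean the third of the chord is in the bass. If C is the third of an augmented triad, the root is Ab (chord tones Ab–C–E).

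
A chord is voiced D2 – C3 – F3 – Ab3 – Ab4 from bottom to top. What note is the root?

Reordering D, C, F, Ab into stacked thirds gives D–F–Ab–C; the bottom of that stack, D, is the root.

D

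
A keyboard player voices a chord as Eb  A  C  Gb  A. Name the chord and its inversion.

Reducing to letter names: Eb, A, C, Gb. These stack in thirds as A–C–Eb–Gb — an A diminished seventh chord.
Eb is the fifth of A diminished seventh; fifth in the bass means second inversion (figured bass 4/3).

A diminished seventh, second inversion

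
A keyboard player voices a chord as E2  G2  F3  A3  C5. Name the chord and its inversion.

F major ninth, third inversion

The pitch classes E, G, F, A, C arrange in thirds as F–A–C–E–G: an F major ninth chord.
E is the seventh of F major ninth; seventh in the bass means third inversion.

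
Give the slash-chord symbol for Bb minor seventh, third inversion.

Bbm7/Ab

Third inversion of Bb minor seventh has the seventh (Ab) in the bass. As a slash chord: Bbm7/Ab.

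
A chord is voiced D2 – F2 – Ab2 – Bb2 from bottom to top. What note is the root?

D, F, Ab, Bb are the tones of a Bb dominant seventh chord (Bb–D–F–Ab), making Bb the root.

Bb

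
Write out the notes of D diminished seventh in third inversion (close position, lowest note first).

D diminished seventh is D–F–Ab–Cb. Third inversion puts the seventh (Cb) in the bass, with the remaining tones above: Cb, D, F, Ab.

Cb, D, F, Ab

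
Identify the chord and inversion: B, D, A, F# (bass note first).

The pitch classes B, D, A, F# arrange in thirds as B–D–F#–A: a B minor seventh chord.
The lowest note is B, the root of the chord, so this is root position (figured bass 7).

B minor seventh, root position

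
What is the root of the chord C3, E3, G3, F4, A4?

The distinct letter names are C, E, G, F, A. Arranged as a stack of thirds they read F–A–C–E–G, so F is the root (an F major ninth chord).

F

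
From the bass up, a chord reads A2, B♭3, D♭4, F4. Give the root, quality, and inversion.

Bb minor-major seventh, third inversion

The distinct note names are A, Bb, Db, F. Stacked in thirds they read Bb–Db–F–A, which is a minor-major seventh chord on Bb.
A is the seventh of Bb minor-major seventh; seventh in the bass means third inversion (figured bass 4/2).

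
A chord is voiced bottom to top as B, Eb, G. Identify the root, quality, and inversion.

Eb augmented, second inversion

The distinct note names are B, Eb, G. Stacked in thirds they read Eb–G–B, which is an augmented triad on Eb.
With the fifth (B) in the bass, the chord is in second inversion (figured bass 6/4).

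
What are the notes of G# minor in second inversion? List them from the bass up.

D#, G#, B

G# minor is G#–B–D#. Second inversion puts the fifth (D#) in the bass, with the remaining tones above: D#, G#, B.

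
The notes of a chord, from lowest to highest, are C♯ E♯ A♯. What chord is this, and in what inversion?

A# minor, first inversion

The pitch classes C#, E#, A# arrange in thirds as A#–C#–E#: an A# minor triad.
With the third (C#) in the bass, the chord is in first inversion (figured bass 6).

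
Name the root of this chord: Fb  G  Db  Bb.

Fb, G, Db, Bb are the tones of a G diminished seventh chord (G–Bb–Db–Fb), making G the root.

G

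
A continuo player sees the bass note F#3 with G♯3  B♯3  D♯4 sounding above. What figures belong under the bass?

4/2

The notes F#, G#, B#, D# stack in thirds as G#–B#–D#–F# — a G# dominant seventh chord. The bass F# is the seventh, so this is third inversion: figured 4/2.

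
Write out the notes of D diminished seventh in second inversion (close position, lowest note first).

D diminished seventh is D–F–Ab–Cb. Second inversion puts the fifth (Ab) in the bass, with the remaining tones above: Ab, Cb, D, F.

Ab, Cb, D, F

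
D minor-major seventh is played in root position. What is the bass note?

The root of D minor-major seventh (D–F–A–C#) is D; that is the bass in root position.

D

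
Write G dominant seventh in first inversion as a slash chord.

G7/B

First inversion of G dominant seventh has the third (B) in the bass. As a slash chord: G7/B.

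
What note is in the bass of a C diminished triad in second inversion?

C diminished is C–Eb–Gb. Second inversion places the fifth in the bass: Gb.

Gb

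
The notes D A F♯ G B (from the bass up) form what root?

G

Reordering D, A, F#, G, B into stacked thirds gives G–B–D–F#–A; the bottom of that stack, G, is the root.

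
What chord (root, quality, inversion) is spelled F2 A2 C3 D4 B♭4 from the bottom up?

The pitch classes F, A, C, D, Bb arrange in thirds as Bb–D–F–A–C: a Bb major ninth chord.
The lowest note is F, the fifth of the chord, so this is second inversion.

Bb major ninth, second inversion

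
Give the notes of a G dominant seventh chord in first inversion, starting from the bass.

The chord tones are G–B–D–F. With the third (B) lowest for first inversion: B, D, F, G.

B, D, F, G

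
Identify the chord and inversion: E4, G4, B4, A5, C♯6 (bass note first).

A dominant ninth, second inversion

Reducing to letter names: E, G, B, A, C#. These stack in thirds as A–C#–E–G–B — an A dominant ninth chord.
With the fifth (E) in the bass, the chord is in second inversion.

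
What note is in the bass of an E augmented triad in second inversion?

In second inversion the fifth is lowest. For E augmented (E–G#–B#) that is B#.

B#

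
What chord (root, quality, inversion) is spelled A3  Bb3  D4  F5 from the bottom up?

The distinct note names are A, Bb, D, F. Stacked in thirds they read Bb–D–F–A, which is a major seventh chord on Bb.
With the seventh (A) in the bass, the chord is in third inversion (figured bass 4/2).

Bb major seventh, third inversion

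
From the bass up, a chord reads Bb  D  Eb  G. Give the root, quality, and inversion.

Reducing to letter names: Bb, D, Eb, G. These stack in thirds as Eb–G–Bb–D — an Eb major seventh chord.
With the fifth (Bb) in the bass, the chord is in second inversion (figured bass 4/3).

Eb major seventh, second inversion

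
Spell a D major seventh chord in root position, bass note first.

D, F#, A, C#

D major seventh is D–F#–A–C#. Root position puts the root (D) in the bass, with the remaining tones above: D, F#, A, C#.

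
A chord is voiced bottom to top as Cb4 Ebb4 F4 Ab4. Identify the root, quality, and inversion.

The distinct note names are Cb, Ebb, F, Ab. Stacked in thirds they read F–Ab–Cb–Ebb, which is a diminished seventh chord on F.
The lowest note is Cb, the fifth of the chord, so this is second inversion (figured bass 4/3).

F diminished seventh, second inversion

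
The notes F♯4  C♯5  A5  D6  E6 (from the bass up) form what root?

D

The distinct letter names are F#, C#, A, D, E. Arranged as a stack of thirds they read D–F#–A–C#–E, so D is the root (a D major ninth chord).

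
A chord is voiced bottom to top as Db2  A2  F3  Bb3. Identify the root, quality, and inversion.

The distinct note names are Db, A, F, Bb. Stacked in thirds they read Bb–Db–F–A, which is a minor-major seventh chord on Bb.
The lowest note is Db, the third of the chord, so this is first inversion (figured bass 6/5).

Bb minor-major seventh, first inversion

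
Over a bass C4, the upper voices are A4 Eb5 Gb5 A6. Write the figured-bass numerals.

The notes C, A, Eb, Gb stack in thirds as A–C–Eb–Gb — an A diminished seventh chord. The bass C is the third, so this is first inversion: figured 6/5.

6/5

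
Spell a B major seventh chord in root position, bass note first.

B, D#, F#, A#

Spelling B major seventh: B–D#–F#–A#. In root position the root is bass, giving B, D#, F#, A# from the bottom.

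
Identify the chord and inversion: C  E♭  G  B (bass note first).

Reducing to letter names: C, Eb, G, B. These stack in thirds as C–Eb–G–B — a C minor-major seventh chord.
C is the root of C minor-major seventh; root in the bass means root position (figured bass 7).

C minor-major seventh, root position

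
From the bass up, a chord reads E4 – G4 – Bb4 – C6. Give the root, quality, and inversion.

The distinct note names are E, G, Bb, C. Stacked in thirds they read C–E–G–Bb, which is a dominant seventh chord on C.
E is the third of C dominant seventh; third in the bass means first inversion (figured bass 6/5).

C dominant seventh, first inversion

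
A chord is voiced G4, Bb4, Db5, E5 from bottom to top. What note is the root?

E

The distinct letter names are G, Bb, Db, E. Arranged as a stack of thirds they read E–G–Bb–Db, so E is the root (an E diminished seventh chord).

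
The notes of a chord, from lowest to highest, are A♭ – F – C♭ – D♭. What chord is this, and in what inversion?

Db dominant seventh, second inversion

Reducing to letter names: Ab, F, Cb, Db. These stack in thirds as Db–F–Ab–Cb — a Db dominant seventh chord.
With the fifth (Ab) in the bass, the chord is in second inversion (figured bass 4/3).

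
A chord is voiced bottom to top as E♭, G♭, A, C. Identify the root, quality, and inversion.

A diminished seventh, second inversion

The distinct note names are Eb, Gb, A, C. Stacked in thirds they read A–C–Eb–Gb, which is a diminished seventh chord on A.
With the fifth (Eb) in the bass, the chord is in second inversion (figured bass 4/3).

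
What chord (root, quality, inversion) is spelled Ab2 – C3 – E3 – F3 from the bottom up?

F minor-major seventh, first inversion

The distinct note names are Ab, C, E, F. Stacked in thirds they read F–Ab–C–E, which is a minor-major seventh chord on F.
With the third (Ab) in the bass, the chord is in first inversion (figured bass 6/5).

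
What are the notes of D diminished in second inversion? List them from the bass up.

Spelling D diminished: D–F–Ab. In second inversion the fifth is bass, giving Ab, D, F from the bottom.

Ab, D, F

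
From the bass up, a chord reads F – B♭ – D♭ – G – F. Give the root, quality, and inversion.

G half-diminished seventh, third inversion

Reducing to letter names: F, Bb, Db, G. These stack in thirds as G–Bb–Db–F — a G half-diminished seventh chord.
With the seventh (F) in the bass, the chord is in third inversion (figured bass 4/2).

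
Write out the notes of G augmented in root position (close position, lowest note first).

The chord tones are G–B–D#. With the root (G) lowest for root position: G, B, D#.

G, B, D#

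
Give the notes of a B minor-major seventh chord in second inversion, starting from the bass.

Spelling B minor-major seventh: B–D–F#–A#. In second inversion the fifth is bass, giving F#, A#, B, D from the bottom.

F#, A#, B, D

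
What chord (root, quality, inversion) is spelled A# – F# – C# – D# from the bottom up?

D# minor seventh, second inversion

The pitch classes A#, F#, C#, D# arrange in thirds as D#–F#–A#–C#: a D# minor seventh chord.
The lowest note is A#, the fifth of the chord, so this is second inversion (figured bass 4/3).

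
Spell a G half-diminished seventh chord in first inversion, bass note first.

Bb, Db, F, G

The chord tones are G–Bb–Db–F. With the third (Bb) lowest for first inversion: Bb, Db, F, G.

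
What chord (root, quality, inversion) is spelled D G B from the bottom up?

The pitch classes D, G, B arrange in thirds as G–B–D: a G major triad.
The lowest note is D, the fifth of the chord, so this is second inversion (figured bass 6/4).

G major, second inversion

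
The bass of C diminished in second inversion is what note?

Gb

In second inversion the fifth is lowest. For C diminished (C–Eb–Gb) that is Gb.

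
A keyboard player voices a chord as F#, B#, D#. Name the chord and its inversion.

B# diminished, second inversion

The distinct note names are F#, B#, D#. Stacked in thirds they read B#–D#–F#, which is a diminished triad on B#.
The lowest note is F#, the fifth of the chord, so this is second inversion (figured bass 6/4).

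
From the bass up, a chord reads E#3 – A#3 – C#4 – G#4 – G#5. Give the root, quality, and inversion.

Reducing to letter names: E#, A#, C#, G#. These stack in thirds as A#–C#–E#–G# — an A# minor seventh chord.
With the fifth (E#) in the bass, the chord is in second inversion (figured bass 4/3).

A# minor seventh, second inversion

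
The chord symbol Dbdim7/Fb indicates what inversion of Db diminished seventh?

first inversion

Dbdim7/Fb means Db diminished seventh with Fb in the bass. Fb is the third of Db diminished seventh (Db–Fb–Abb–Cbb), so this is first inversion.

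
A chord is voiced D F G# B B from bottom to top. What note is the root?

G#

The distinct letter names are D, F, G#, B. Arranged as a stack of thirds they read G#–B–D–F, so G# is the root (a G# diminished seventh chord).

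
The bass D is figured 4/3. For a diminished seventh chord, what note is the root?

G#

The figures 4/3 mean the fifth of the chord is in the bass. If D is the fifth of a diminished seventh chord, the root is G# (chord tones G#–B–D–F).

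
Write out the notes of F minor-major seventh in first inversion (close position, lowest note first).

Ab, C, E, F

Spelling F minor-major seventh: F–Ab–C–E. In first inversion the third is bass, giving Ab, C, E, F from the bottom.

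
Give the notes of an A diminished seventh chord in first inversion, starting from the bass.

C, Eb, Gb, A

A diminished seventh is A–C–Eb–Gb. First inversion puts the third (C) in the bass, with the remaining tones above: C, Eb, Gb, A.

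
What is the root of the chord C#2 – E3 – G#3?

C#

Reordering C#, E, G# into stacked thirds gives C#–E–G#; the bottom of that stack, C#, is the root.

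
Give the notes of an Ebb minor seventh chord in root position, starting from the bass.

The chord tones are Ebb–Gbb–Bbb–Dbb. With the root (Ebb) lowest for root position: Ebb, Gbb, Bbb, Dbb.

Ebb, Gbb, Bbb, Dbb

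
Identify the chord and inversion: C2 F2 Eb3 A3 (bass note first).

F dominant seventh, second inversion

Reducing to letter names: C, F, Eb, A. These stack in thirds as F–A–C–Eb — an F dominant seventh chord.
C is the fifth of F dominant seventh; fifth in the bass means second inversion (figured bass 4/3).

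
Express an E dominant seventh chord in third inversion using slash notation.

Third inversion of E dominant seventh has the seventh (D) in the bass. As a slash chord: E7/D.

E7/D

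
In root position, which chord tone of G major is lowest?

In root position the root is lowest. For G major (G–B–D) that is G.

G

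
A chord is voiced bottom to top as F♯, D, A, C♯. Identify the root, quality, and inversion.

The pitch classes F#, D, A, C# arrange in thirds as D–F#–A–C#: a D major seventh chord.
The lowest note is F#, the third of the chord, so this is first inversion (figured bass 6/5).

D major seventh, first inversion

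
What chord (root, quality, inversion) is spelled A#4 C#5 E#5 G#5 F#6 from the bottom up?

The distinct note names are A#, C#, E#, G#, F#. Stacked in thirds they read F#–A#–C#–E#–G#, which is a major ninth chord on F#.
A# is the third of F# major ninth; third in the bass means first inversion.

F# major ninth, first inversion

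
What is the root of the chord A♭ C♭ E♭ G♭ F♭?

Fb

Ab, Cb, Eb, Gb, Fb are the tones of an Fb major ninth chord (Fb–Ab–Cb–Eb–Gb), making Fb the root.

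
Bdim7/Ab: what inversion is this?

Bdim7/Ab means B diminished seventh with Ab in the bass. Ab is the seventh of B diminished seventh (B–D–F–Ab), so this is third inversion.

third inversion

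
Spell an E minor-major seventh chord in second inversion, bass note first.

B, D#, E, G

The chord tones are E–G–B–D#. With the fifth (B) lowest for second inversion: B, D#, E, G.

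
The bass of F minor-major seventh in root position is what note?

In root position the root is lowest. For F minor-major seventh (F–Ab–C–E) that is F.

F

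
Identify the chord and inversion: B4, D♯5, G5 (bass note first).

The pitch classes B, D#, G arrange in thirds as G–B–D#: a G augmented triad.
B is the third of G augmented; third in the bass means first inversion (figured bass 6).

G augmented, first inversion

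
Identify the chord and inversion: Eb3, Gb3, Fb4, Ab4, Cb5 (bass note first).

Fb major ninth, third inversion

The distinct note names are Eb, Gb, Fb, Ab, Cb. Stacked in thirds they read Fb–Ab–Cb–Eb–Gb, which is a major ninth chord on Fb.
With the seventh (Eb) in the bass, the chord is in third inversion.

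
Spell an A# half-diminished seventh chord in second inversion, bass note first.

Spelling A# half-diminished seventh: A#–C#–E–G#. In second inversion the fifth is bass, giving E, G#, A#, C# from the bottom.

E, G#, A#, C#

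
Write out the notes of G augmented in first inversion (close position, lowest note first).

G augmented is G–B–D#. First inversion puts the third (B) in the bass, with the remaining tones above: B, D#, G.

B, D#, G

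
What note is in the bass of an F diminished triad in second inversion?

The fifth of F diminished (F–Ab–Cb) is Cb; that is the bass in second inversion.

Cb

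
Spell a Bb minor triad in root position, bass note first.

The chord tones are Bb–Db–F. With the root (Bb) lowest for root position: Bb, Db, F.

Bb, Db, F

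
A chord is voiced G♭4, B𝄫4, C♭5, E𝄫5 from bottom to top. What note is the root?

Reordering Gb, Bbb, Cb, Ebb into stacked thirds gives Cb–Ebb–Gb–Bbb; the bottom of that stack, Cb, is the root.

Cb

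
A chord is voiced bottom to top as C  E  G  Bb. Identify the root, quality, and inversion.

C dominant seventh, root position

Reducing to letter names: C, E, G, Bb. These stack in thirds as C–E–G–Bb — a C dominant seventh chord.
With the root (C) in the bass, the chord is in root position (figured bass 7).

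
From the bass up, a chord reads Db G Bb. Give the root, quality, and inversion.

The distinct note names are Db, G, Bb. Stacked in thirds they read G–Bb–Db, which is a diminished triad on G.
Db is the fifth of G diminished; fifth in the bass means second inversion (figured bass 6/4).

G diminished, second inversion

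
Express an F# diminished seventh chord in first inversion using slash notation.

F#dim7/A

First inversion of F# diminished seventh has the third (A) in the bass. As a slash chord: F#dim7/A.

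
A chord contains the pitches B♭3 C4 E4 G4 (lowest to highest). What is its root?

C

The distinct letter names are Bb, C, E, G. Arranged as a stack of thirds they read C–E–G–Bb, so C is the root (a C dominant seventh chord).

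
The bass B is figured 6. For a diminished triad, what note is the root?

G#

The figures 6 mean the third of the chord is in the bass. If B is the third of a diminished triad, the root is G# (chord tones G#–B–D).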